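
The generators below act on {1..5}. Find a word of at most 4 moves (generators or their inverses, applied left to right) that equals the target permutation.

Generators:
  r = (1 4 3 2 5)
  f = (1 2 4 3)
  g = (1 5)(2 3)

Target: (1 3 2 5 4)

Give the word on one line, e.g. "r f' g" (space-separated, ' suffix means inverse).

  after f': (1 3 4 2)
  after f': (1 4)(2 3)
  after g': (1 4 5)
  after r: (1 3 2 5 4)

f' f' g' r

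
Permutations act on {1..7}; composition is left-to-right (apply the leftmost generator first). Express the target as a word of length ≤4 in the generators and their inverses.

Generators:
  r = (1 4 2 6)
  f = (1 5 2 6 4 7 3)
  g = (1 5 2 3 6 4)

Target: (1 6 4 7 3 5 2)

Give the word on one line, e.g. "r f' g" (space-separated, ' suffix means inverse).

  after g': (1 4 6 3 2 5)
  after f': (1 6 7 4 2)(3 5)
  after g: (1 4 3 2 5 6 7)
  after f': (1 6 4 7 3 5 2)

g' f' g f'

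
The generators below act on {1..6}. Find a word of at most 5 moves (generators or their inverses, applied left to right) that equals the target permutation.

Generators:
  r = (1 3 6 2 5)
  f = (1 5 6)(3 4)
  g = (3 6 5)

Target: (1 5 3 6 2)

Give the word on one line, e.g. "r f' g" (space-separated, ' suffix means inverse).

  after f': (1 6 5)(3 4)
  after r: (1 2 5 3 4 6)
  after g': (1 2 6)(3 4)
  after f': (1 2 5)
  after r: (1 5 3 6 2)

f' r g' f' r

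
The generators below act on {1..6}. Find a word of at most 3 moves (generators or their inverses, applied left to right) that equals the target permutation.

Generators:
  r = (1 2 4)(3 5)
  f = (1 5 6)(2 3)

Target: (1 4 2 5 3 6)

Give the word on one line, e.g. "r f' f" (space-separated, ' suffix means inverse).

r' f' f'

  after r': (1 4 2)(3 5)
  after f': (1 4 3)(2 6 5)
  after f': (1 4 2 5 3 6)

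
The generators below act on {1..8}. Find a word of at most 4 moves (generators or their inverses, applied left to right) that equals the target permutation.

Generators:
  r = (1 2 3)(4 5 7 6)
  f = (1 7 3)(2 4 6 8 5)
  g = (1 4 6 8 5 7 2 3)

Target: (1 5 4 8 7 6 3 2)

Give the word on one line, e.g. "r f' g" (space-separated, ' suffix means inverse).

  after r: (1 2 3)(4 5 7 6)
  after g': (1 7 4 8 6)
  after r': (1 5 4 8 7 6 3 2)

r g' r'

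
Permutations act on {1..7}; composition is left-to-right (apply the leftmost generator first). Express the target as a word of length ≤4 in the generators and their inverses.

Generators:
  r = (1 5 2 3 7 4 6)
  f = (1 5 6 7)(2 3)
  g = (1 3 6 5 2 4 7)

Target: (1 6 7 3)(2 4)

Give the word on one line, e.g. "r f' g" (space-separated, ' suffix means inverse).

  after f: (1 5 6 7)(2 3)
  after g: (1 2 6)(3 4 7)
  after r': (1 5)(2 4 3 7)
  after f: (1 6 7 3)(2 4)

f g r' f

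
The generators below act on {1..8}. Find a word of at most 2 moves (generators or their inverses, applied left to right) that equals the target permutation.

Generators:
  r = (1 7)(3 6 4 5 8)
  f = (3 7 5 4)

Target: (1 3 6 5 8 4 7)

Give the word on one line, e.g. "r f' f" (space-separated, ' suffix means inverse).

  after r: (1 7)(3 6 4 5 8)
  after f': (1 3 6 5 8 4 7)

r f'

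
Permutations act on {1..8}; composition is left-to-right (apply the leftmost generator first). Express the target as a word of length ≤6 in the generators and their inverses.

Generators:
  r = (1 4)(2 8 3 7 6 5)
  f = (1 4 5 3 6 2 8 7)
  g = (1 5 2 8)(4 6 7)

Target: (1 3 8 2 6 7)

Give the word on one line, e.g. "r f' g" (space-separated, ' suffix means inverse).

r r f' r'

  after r: (1 4)(2 8 3 7 6 5)
  after r: (2 3 6)(5 8 7)
  after f': (1 7 4)(2 5)
  after r': (1 3 8 2 6 7)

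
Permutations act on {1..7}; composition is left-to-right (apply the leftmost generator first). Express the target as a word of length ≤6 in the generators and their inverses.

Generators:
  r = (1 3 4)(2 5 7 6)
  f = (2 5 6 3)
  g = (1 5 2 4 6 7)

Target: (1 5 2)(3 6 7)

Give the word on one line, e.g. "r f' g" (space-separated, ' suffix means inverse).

g' f g g

  after g': (1 7 6 4 2 5)
  after f: (1 7 3 2 6 4 5)
  after g: (2 7 3 4)
  after g: (1 5 2)(3 6 7)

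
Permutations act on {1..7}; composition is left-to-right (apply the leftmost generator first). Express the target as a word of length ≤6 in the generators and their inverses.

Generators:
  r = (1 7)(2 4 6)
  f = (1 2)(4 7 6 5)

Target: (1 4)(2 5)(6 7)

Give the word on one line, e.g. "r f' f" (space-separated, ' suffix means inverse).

  after f': (1 2)(4 5 6 7)
  after f': (4 6)(5 7)
  after r: (1 7 5)(2 4)
  after f': (1 4)(2 5)(6 7)

f' f' r f'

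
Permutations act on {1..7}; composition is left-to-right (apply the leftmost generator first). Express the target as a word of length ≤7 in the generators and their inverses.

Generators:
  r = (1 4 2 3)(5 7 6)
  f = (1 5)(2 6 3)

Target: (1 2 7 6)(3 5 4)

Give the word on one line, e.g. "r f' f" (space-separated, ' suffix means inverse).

r f r f' r'

  after r: (1 4 2 3)(5 7 6)
  after f: (1 4 6)(3 5 7)
  after r: (1 2 3 7)(4 5 6)
  after f': (1 3 7 5 2 6 4)
  after r': (1 2 7 6)(3 5 4)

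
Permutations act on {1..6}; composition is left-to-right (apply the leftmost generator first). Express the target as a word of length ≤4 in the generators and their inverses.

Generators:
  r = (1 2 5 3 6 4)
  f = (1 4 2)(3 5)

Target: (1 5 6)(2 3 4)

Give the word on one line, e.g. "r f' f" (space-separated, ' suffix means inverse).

r r

  after r: (1 2 5 3 6 4)
  after r: (1 5 6)(2 3 4)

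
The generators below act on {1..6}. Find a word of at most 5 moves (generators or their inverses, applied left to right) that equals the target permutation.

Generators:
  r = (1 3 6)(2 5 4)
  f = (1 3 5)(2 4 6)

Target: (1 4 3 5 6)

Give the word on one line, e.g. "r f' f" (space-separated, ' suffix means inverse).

  after r: (1 3 6)(2 5 4)
  after r: (1 6 3)(2 4 5)
  after f': (1 4 3 5 6)

r r f'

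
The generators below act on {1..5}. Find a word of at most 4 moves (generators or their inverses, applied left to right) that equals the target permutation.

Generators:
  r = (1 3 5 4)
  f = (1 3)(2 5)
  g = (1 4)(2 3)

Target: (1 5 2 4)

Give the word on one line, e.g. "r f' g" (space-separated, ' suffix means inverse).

g r' g'

  after g: (1 4)(2 3)
  after r': (1 5 3 2)
  after g': (1 5 2 4)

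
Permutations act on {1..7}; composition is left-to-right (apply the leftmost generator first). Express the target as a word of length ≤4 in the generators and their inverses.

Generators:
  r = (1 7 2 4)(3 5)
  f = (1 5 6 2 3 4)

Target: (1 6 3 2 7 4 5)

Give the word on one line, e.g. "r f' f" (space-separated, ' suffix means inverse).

f f r' r'

  after f: (1 5 6 2 3 4)
  after f: (1 6 3)(2 4 5)
  after r': (1 6 5 7)(3 4)
  after r': (1 6 3 2 7 4 5)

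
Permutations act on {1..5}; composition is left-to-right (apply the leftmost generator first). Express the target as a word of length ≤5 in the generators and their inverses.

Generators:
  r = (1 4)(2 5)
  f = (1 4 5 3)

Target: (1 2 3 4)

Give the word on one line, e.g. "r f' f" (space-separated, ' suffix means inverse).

f' f' r' f

  after f': (1 3 5 4)
  after f': (1 5)(3 4)
  after r': (1 2 5 4 3)
  after f: (1 2 3 4)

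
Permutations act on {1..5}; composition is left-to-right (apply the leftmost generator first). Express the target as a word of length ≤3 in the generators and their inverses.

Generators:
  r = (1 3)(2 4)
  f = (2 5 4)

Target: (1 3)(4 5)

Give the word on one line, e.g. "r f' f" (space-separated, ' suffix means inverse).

  after r': (1 3)(2 4)
  after f': (1 3)(2 5)
  after f': (1 3)(4 5)

r' f' f'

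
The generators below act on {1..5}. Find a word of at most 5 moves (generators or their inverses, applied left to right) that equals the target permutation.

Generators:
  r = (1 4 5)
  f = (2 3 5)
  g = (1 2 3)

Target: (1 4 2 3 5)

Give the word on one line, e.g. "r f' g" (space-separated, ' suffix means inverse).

r' g r'

  after r': (1 5 4)
  after g: (1 5 4 2 3)
  after r': (1 4 2 3 5)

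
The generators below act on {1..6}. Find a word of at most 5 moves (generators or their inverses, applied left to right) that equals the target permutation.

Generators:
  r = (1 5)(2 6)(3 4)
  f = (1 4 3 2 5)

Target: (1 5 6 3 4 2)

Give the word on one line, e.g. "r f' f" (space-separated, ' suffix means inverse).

f' r f'

  after f': (1 5 2 3 4)
  after r: (2 4 5 6)
  after f': (1 5 6 3 4 2)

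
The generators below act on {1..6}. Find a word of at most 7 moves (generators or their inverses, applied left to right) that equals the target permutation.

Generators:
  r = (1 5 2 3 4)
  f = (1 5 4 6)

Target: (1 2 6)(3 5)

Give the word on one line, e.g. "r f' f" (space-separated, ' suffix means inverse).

r r f' f' f'

  after r: (1 5 2 3 4)
  after r: (1 2 4 5 3)
  after f': (1 2 5 3 6 4)
  after f': (1 2)(3 4 6 5)
  after f': (1 2 6)(3 5)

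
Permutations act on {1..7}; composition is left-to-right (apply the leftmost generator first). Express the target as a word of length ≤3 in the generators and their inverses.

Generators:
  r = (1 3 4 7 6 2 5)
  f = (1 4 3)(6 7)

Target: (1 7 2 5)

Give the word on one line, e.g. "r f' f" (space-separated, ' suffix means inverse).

  after f: (1 4 3)(6 7)
  after r: (1 7 2 5)

f r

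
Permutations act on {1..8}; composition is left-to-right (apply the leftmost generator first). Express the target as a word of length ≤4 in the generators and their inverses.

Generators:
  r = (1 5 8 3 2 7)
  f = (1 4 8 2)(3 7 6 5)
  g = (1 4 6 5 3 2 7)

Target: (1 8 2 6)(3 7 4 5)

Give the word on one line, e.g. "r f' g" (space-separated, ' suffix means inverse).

r f r'

  after r: (1 5 8 3 2 7)
  after f: (1 3)(2 6 5)(4 8 7)
  after r': (1 8 2 6)(3 7 4 5)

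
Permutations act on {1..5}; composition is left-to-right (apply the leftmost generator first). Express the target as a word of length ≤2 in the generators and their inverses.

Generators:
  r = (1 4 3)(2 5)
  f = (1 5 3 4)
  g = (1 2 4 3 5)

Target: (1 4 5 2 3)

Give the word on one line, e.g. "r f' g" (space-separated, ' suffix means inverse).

  after r': (1 3 4)(2 5)
  after f: (1 4 5 2 3)

r' f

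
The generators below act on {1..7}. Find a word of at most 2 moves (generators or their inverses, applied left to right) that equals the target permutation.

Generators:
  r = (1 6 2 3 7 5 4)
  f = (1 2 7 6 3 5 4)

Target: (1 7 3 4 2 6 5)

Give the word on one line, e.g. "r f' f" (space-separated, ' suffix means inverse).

  after f: (1 2 7 6 3 5 4)
  after f: (1 7 3 4 2 6 5)

f f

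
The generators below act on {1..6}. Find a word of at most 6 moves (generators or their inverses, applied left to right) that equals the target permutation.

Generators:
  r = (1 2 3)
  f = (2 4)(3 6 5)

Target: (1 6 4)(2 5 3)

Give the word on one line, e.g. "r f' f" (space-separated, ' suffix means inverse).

  after r: (1 2 3)
  after r: (1 3 2)
  after f': (1 5 6 3 4 2)
  after r': (1 5 6 2 3 4)
  after f': (1 6 4)(2 5 3)

r r f' r' f'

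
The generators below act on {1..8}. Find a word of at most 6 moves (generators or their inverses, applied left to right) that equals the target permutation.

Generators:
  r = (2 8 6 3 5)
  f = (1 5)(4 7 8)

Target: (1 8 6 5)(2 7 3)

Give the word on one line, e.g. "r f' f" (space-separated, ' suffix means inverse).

f r f f r

  after f: (1 5)(4 7 8)
  after r: (1 2 8 4 7 6 3 5)
  after f: (1 2 4 8 7 6 3)
  after f: (1 2 7 6 3 5)
  after r: (1 8 6 5)(2 7 3)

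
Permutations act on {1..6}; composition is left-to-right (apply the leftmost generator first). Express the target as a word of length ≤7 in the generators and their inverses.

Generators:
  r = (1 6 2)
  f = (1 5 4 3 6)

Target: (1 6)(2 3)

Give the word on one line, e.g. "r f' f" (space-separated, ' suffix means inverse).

f r' f' r' r'

  after f: (1 5 4 3 6)
  after r': (1 5 4 3)(2 6)
  after f': (2 3 6)
  after r': (1 2 3)
  after r': (1 6)(2 3)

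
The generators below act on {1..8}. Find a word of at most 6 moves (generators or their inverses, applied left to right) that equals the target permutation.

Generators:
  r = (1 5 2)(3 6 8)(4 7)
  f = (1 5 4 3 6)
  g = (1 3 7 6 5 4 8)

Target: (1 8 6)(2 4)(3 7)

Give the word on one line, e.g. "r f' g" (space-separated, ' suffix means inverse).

  after g': (1 8 4 5 6 7 3)
  after r': (1 6 4)(2 5 3)(7 8)
  after r': (1 3 5 8 4 2)(6 7)
  after g': (2 8 5 4)(3 6)
  after g': (1 8 6)(2 4)(3 7)

g' r' r' g' g'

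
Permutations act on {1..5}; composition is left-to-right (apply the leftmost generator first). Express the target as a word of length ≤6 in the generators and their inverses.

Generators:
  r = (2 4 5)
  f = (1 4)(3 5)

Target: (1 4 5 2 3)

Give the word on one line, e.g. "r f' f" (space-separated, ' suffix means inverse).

f' r' f' r

  after f': (1 4)(3 5)
  after r': (1 2 5 3 4)
  after f': (1 2 3)
  after r: (1 4 5 2 3)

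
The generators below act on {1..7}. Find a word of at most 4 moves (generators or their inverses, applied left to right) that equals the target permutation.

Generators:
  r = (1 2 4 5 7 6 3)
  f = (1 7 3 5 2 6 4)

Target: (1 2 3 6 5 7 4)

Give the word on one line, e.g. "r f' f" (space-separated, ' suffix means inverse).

  after r': (1 3 6 7 5 4 2)
  after f': (1 7 3 2 4 5 6)
  after r: (1 6 2 5 3 4 7)
  after f': (1 2 3 6 5 7 4)

r' f' r f'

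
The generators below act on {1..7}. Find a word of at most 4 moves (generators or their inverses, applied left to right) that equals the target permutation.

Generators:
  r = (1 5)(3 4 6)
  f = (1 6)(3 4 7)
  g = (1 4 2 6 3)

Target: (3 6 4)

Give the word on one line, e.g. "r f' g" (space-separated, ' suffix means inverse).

  after r: (1 5)(3 4 6)
  after r: (3 6 4)

r r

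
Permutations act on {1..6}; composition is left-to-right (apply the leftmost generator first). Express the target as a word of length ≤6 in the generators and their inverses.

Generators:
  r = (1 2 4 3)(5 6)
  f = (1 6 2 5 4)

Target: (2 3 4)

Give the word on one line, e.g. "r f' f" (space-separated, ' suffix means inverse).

r f' r f' r'

  after r: (1 2 4 3)(5 6)
  after f': (1 6 2 5)(3 4)
  after r: (1 5 2 6 4)
  after f': (1 2)(5 6)
  after r': (2 3 4)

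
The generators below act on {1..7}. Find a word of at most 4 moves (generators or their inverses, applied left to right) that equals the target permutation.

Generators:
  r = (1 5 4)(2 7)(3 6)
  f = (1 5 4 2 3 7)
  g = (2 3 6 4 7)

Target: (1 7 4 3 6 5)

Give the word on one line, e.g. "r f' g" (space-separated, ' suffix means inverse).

g f'

  after g: (2 3 6 4 7)
  after f': (1 7 4 3 6 5)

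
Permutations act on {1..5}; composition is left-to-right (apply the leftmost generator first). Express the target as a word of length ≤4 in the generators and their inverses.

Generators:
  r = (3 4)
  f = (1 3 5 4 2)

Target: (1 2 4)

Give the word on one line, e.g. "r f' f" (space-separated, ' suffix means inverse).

  after f: (1 3 5 4 2)
  after r': (1 4 2)(3 5)
  after f: (1 2 3 4)
  after r': (1 2 4)

f r' f r'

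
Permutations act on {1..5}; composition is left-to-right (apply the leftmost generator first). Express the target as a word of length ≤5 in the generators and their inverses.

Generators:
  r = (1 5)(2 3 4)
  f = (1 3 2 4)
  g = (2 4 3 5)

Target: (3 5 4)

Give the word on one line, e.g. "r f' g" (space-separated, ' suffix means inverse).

r f' r g

  after r: (1 5)(2 3 4)
  after f': (1 5 4 3 2)
  after r: (2 5)
  after g: (3 5 4)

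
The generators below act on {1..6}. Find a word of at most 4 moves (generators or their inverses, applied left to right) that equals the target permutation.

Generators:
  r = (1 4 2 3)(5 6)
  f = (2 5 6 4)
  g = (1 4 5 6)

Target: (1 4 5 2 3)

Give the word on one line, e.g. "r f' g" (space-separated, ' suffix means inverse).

  after g: (1 4 5 6)
  after r: (1 2 3)(4 6)
  after f': (1 4 5 2 3)

g r f'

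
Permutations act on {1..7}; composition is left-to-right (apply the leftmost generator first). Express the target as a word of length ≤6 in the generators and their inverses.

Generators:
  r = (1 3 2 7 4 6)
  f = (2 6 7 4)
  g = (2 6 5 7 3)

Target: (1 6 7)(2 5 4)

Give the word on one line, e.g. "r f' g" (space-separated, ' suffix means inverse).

r g' r' f' r

  after r: (1 3 2 7 4 6)
  after g': (1 7 4 2 5 6)
  after r': (1 2 5 4 3)
  after f': (1 4 3)(2 5 7 6)
  after r: (1 6 7)(2 5 4)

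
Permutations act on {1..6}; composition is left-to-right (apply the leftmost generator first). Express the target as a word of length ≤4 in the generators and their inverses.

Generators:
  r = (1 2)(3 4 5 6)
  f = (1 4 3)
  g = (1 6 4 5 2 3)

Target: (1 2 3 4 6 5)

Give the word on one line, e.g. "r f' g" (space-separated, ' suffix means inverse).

f' r r g

  after f': (1 3 4)
  after r: (1 4 2)(3 5 6)
  after r: (1 5 3 6 4)
  after g: (1 2 3 4 6 5)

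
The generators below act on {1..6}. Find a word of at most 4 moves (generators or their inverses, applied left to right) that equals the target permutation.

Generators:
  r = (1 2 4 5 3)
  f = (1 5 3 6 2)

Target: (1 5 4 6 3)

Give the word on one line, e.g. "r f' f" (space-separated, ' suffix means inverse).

r' f'

  after r': (1 3 5 4 2)
  after f': (1 5 4 6 3)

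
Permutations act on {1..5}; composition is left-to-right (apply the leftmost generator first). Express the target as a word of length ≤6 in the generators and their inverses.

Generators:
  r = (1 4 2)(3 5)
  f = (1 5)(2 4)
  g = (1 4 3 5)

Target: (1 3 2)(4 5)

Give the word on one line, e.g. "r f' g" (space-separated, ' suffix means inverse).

  after r': (1 2 4)(3 5)
  after f: (1 4 5 3)
  after r: (1 2)(3 4)
  after f': (1 4 3 2 5)
  after g: (1 3 2)(4 5)

r' f r f' g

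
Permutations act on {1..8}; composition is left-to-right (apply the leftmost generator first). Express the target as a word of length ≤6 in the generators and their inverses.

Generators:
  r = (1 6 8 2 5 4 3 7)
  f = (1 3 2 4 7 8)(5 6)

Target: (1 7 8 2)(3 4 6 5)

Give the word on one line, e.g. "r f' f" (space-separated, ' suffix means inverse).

r f r f

  after r: (1 6 8 2 5 4 3 7)
  after f: (1 5 7 3 8 4 2 6)
  after r: (1 4 5)(2 8 3)
  after f: (1 7 8 2)(3 4 6 5)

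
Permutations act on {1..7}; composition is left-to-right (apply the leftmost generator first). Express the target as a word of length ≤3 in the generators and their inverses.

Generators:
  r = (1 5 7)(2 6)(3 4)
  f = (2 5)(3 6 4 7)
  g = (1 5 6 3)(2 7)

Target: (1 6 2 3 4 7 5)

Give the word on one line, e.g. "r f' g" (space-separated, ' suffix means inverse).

  after g': (1 3 6 5)(2 7)
  after f: (1 6 2 3 4 7 5)

g' f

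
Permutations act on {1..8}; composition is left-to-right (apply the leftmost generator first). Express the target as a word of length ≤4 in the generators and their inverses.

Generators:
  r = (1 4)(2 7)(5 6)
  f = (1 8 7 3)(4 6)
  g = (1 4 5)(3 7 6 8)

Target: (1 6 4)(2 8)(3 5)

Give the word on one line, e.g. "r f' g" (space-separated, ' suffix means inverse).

  after r': (1 4)(2 7)(5 6)
  after g': (2 3 8 6 4 5 7)
  after g': (1 5 3 6)(2 8 7)
  after r': (1 6 4)(2 8)(3 5)

r' g' g' r'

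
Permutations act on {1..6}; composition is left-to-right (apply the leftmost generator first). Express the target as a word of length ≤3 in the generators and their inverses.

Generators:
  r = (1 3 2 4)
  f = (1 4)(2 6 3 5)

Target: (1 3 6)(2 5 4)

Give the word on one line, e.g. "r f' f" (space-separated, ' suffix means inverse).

f' r' r'

  after f': (1 4)(2 5 3 6)
  after r': (1 2 5)(3 6)
  after r': (1 3 6)(2 5 4)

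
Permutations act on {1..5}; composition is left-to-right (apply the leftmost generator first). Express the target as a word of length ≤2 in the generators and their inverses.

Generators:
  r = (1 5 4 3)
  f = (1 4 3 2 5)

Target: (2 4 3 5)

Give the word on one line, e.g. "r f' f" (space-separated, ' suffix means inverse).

f' r'

  after f': (1 5 2 3 4)
  after r': (2 4 3 5)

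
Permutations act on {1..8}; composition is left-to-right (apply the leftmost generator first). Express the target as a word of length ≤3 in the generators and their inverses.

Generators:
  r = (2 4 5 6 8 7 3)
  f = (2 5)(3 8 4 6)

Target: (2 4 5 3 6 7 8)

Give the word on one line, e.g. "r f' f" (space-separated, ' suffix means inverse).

f r'

  after f: (2 5)(3 8 4 6)
  after r': (2 4 5 3 6 7 8)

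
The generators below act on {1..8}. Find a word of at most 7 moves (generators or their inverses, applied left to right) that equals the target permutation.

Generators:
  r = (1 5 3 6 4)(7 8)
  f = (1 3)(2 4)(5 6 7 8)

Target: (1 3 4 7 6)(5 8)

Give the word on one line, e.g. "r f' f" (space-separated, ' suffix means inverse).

r' r' r' f f

  after r': (1 4 6 3 5)(7 8)
  after r': (1 6 5 4 3)
  after r': (1 3 4 5 6)(7 8)
  after f: (2 4 6 3)(5 7)
  after f: (1 3 4 7 6)(5 8)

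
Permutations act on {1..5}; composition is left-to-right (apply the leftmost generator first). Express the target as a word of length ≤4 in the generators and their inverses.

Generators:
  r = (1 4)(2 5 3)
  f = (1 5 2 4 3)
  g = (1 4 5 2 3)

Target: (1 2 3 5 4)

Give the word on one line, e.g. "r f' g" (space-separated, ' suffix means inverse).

  after f: (1 5 2 4 3)
  after f: (1 2 3 5 4)

f f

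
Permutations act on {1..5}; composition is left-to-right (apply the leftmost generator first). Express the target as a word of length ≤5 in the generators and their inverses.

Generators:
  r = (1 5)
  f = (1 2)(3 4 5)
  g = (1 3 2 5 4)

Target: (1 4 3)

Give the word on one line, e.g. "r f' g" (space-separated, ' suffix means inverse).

  after g: (1 3 2 5 4)
  after r': (1 3 2)(4 5)
  after f: (1 4 3)

g r' f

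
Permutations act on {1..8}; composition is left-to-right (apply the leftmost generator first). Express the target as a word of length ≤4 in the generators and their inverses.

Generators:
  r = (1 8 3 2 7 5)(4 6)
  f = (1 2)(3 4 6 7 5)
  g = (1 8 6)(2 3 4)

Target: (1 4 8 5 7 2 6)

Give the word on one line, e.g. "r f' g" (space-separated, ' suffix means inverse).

  after g': (1 6 8)(2 4 3)
  after r': (1 4 8 5 7 2 6)

g' r'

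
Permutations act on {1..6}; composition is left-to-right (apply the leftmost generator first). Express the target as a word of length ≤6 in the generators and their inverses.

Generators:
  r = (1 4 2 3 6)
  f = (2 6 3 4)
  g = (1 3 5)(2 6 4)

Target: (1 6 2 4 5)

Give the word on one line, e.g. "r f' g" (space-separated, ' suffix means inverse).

r' r' r' g

  after r': (1 6 3 2 4)
  after r': (1 3 4 6 2)
  after r': (1 2 6 4 3)
  after g: (1 6 2 4 5)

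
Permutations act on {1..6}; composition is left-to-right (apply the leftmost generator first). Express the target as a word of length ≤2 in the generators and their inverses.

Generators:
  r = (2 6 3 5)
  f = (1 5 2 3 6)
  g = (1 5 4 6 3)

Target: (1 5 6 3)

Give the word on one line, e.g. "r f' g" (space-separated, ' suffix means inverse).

r' f

  after r': (2 5 3 6)
  after f: (1 5 6 3)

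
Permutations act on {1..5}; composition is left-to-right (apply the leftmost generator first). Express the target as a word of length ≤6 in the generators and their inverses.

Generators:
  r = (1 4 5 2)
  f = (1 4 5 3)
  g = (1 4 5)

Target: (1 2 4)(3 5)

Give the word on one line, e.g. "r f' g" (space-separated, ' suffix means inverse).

r' f' g' f

  after r': (1 2 5 4)
  after f': (1 2 4 3 5)
  after g': (1 2)(3 4)
  after f: (1 2 4)(3 5)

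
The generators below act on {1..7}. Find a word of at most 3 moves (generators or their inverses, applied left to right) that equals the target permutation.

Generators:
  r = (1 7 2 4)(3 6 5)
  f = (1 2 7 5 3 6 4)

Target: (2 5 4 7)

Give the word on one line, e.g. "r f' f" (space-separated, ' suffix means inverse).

  after r': (1 4 2 7)(3 5 6)
  after f: (2 5 4 7)

r' f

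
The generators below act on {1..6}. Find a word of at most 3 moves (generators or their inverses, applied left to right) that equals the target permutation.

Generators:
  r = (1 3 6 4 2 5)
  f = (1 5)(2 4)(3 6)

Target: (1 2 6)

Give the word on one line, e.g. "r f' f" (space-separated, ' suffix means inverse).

f' r'

  after f': (1 5)(2 4)(3 6)
  after r': (1 2 6)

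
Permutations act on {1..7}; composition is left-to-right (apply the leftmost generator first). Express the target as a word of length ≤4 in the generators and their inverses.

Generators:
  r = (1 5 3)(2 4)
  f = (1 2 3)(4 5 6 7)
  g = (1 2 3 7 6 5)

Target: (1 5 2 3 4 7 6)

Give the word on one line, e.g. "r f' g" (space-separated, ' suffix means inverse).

f' r'

  after f': (1 3 2)(4 7 6 5)
  after r': (1 5 2 3 4 7 6)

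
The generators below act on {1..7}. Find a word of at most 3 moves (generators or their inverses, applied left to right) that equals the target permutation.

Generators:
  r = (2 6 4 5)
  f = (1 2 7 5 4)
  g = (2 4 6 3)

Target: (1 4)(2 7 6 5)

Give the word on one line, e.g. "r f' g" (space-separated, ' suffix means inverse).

  after f: (1 2 7 5 4)
  after r': (1 5 6 2 7 4)
  after r': (1 4)(2 7 6 5)

f r' r'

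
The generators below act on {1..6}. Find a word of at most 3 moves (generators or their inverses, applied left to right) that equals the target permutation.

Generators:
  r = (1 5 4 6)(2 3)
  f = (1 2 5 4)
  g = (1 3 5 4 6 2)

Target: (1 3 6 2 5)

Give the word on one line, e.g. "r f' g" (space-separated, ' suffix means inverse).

  after g': (1 2 6 4 5 3)
  after r': (1 3 6 5 2 4)
  after f': (1 3 6 2 5)

g' r' f'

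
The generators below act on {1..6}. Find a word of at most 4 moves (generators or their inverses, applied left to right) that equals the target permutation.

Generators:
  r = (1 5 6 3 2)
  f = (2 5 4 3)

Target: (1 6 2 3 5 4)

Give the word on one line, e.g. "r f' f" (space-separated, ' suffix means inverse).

f r r

  after f: (2 5 4 3)
  after r: (1 5 4 2 6 3)
  after r: (1 6 2 3 5 4)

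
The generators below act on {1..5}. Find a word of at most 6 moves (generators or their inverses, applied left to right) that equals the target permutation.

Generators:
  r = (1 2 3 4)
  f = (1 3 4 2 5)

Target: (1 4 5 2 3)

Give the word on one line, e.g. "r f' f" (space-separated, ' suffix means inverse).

f' r' f r'

  after f': (1 5 2 4 3)
  after r': (1 5)(2 3 4)
  after f: (2 4 5 3)
  after r': (1 4 5 2 3)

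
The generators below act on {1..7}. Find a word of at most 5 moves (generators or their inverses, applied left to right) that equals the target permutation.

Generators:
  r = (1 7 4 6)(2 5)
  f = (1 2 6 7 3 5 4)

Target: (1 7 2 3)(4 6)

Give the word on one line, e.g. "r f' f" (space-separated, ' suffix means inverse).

  after f': (1 4 5 3 7 6 2)
  after r: (1 6 5 3 4 2 7)
  after f: (1 7 2 3)(4 6)

f' r f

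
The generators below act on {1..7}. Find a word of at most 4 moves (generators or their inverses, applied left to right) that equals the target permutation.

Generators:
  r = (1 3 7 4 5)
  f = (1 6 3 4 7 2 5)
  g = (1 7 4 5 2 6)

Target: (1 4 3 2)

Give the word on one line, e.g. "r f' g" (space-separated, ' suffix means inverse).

f' g'

  after f': (1 5 2 7 4 3 6)
  after g': (1 4 3 2)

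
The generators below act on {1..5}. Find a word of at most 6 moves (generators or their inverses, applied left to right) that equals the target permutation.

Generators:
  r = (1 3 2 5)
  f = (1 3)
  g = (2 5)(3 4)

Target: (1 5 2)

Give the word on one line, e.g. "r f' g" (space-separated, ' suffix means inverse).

r' g' g' f

  after r': (1 5 2 3)
  after g': (1 2 4 3)
  after g': (1 5 2 3)
  after f: (1 5 2)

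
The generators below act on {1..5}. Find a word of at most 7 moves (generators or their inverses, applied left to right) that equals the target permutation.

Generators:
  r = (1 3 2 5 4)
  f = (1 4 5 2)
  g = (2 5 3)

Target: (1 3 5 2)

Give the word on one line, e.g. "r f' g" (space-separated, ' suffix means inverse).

r' g' r f' g'

  after r': (1 4 5 2 3)
  after g': (1 4 2 5 3)
  after r: (2 4 5)
  after f': (1 2)
  after g': (1 3 5 2)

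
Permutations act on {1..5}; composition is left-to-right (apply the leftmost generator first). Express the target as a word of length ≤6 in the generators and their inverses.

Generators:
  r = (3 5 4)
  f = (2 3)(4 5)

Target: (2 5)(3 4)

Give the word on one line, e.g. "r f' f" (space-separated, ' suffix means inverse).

  after f': (2 3)(4 5)
  after r': (2 4 3)
  after r': (2 5 3)
  after f': (2 4 5)
  after r': (2 5)(3 4)

f' r' r' f' r'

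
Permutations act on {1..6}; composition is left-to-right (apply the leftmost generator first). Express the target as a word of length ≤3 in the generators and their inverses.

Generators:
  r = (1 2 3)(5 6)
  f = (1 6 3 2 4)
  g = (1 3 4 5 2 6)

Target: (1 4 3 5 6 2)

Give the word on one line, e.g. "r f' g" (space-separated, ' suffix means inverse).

f' r

  after f': (1 4 2 3 6)
  after r: (1 4 3 5 6 2)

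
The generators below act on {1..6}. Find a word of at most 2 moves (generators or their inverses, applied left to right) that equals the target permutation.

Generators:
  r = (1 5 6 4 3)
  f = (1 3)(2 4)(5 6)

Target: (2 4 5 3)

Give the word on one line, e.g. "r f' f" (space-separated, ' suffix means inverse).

r' f

  after r': (1 3 4 6 5)
  after f: (2 4 5 3)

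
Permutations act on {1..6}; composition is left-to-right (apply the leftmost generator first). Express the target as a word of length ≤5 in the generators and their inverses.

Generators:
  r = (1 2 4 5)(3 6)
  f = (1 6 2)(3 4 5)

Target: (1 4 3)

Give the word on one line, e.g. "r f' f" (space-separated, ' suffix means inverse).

  after r: (1 2 4 5)(3 6)
  after f': (1 6 5 2 3)
  after r: (1 3 2 6)(4 5)
  after f: (1 4 3)

r f' r f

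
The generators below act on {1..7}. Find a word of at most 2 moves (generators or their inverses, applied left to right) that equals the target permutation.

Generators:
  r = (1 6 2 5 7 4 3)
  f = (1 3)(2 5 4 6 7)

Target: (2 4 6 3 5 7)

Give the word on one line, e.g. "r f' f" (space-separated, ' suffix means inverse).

r' f'

  after r': (1 3 4 7 5 2 6)
  after f': (2 4 6 3 5 7)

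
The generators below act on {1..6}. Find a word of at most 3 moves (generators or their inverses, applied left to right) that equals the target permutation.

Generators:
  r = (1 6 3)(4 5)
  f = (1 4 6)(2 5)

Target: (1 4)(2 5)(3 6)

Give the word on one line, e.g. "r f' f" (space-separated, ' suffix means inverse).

f r r

  after f: (1 4 6)(2 5)
  after r: (1 5 2 4 3)
  after r: (1 4)(2 5)(3 6)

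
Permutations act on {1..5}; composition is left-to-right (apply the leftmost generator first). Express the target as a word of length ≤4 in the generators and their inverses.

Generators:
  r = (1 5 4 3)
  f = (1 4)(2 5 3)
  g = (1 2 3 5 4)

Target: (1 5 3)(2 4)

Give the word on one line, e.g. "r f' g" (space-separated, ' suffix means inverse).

  after f': (1 4)(2 3 5)
  after r: (1 3 4 5 2)
  after f': (1 5 3)(2 4)

f' r f'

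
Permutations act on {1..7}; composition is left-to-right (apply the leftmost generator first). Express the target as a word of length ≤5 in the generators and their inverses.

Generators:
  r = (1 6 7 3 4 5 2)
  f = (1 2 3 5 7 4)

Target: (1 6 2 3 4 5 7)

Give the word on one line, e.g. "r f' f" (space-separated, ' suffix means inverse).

f r r f'

  after f: (1 2 3 5 7 4)
  after r: (2 4 6 7 5 3)
  after r: (1 6 3)(2 5 4 7)
  after f': (1 6 2 3 4 5 7)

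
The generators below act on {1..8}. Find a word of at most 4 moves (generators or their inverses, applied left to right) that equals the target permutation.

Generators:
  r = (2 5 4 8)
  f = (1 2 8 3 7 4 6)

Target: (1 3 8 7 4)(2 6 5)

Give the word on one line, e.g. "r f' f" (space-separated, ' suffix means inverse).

f r' f r

  after f: (1 2 8 3 7 4 6)
  after r': (1 8 3 7 5 2 4 6)
  after f: (1 3 4)(2 6)(5 8 7)
  after r: (1 3 8 7 4)(2 6 5)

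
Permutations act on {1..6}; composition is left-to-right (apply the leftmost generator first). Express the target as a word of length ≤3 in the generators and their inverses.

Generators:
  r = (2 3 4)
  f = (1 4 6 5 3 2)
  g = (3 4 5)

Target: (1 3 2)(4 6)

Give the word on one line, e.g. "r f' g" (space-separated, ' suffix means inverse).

  after f: (1 4 6 5 3 2)
  after g: (1 5 4 6 3 2)
  after g: (1 3 2)(4 6)

f g g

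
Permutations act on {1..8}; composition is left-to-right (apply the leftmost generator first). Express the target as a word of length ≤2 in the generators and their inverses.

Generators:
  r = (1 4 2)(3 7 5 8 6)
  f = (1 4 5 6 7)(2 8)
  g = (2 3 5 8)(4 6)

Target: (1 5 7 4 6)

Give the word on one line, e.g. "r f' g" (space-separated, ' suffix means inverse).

  after f: (1 4 5 6 7)(2 8)
  after f: (1 5 7 4 6)

f f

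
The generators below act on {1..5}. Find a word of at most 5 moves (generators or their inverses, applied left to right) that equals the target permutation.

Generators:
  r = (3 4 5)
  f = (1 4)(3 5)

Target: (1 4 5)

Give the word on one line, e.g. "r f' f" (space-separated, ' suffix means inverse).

f' r f r

  after f': (1 4)(3 5)
  after r: (1 5 4)
  after f: (1 3 5)
  after r: (1 4 5)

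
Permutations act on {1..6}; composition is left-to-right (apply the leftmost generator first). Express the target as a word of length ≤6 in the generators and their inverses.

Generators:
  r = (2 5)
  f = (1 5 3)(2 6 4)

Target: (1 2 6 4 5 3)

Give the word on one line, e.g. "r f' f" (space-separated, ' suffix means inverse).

f r' f' f' f'

  after f: (1 5 3)(2 6 4)
  after r': (1 2 6 4 5 3)
  after f': (1 4)
  after f': (1 6 2 4 3 5)
  after f': (1 2 6 4 5 3)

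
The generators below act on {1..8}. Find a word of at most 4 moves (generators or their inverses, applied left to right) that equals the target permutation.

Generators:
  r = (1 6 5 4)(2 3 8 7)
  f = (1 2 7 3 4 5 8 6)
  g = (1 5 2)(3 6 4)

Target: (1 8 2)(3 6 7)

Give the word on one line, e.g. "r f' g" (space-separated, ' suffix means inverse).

g' r' r'

  after g': (1 2 5)(3 4 6)
  after r': (1 7 8 3 5 4)(2 6)
  after r': (1 8 2)(3 6 7)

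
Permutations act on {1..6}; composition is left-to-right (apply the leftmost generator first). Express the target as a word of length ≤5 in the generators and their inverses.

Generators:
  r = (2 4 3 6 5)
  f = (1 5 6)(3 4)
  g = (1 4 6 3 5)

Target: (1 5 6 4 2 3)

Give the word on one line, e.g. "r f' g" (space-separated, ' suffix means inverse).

  after r: (2 4 3 6 5)
  after r: (2 3 5 4 6)
  after f': (1 6 2 4 5 3)
  after r: (1 5 6 4 2 3)

r r f' r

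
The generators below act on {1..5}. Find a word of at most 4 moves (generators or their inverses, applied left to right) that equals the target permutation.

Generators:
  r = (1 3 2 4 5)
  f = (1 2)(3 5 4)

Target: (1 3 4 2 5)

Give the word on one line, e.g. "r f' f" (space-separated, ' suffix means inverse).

f' r f

  after f': (1 2)(3 4 5)
  after r: (1 4)(2 3 5)
  after f: (1 3 4 2 5)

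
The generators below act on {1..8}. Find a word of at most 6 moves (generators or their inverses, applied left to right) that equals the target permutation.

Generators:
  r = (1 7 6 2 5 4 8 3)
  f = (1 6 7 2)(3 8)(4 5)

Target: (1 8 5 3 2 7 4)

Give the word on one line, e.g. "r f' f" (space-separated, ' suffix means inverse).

  after r': (1 3 8 4 5 2 6 7)
  after r': (1 8 5 6)(2 7 3 4)
  after f': (1 3 5)(2 6)(4 7 8)
  after r': (1 8 5 3 2 7 4)

r' r' f' r'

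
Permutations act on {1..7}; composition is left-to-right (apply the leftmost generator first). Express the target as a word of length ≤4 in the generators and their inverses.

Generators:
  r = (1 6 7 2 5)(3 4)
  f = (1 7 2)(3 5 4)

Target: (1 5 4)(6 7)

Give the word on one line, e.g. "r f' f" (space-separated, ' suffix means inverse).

  after f': (1 2 7)(3 4 5)
  after r: (1 5 4)(6 7)

f' r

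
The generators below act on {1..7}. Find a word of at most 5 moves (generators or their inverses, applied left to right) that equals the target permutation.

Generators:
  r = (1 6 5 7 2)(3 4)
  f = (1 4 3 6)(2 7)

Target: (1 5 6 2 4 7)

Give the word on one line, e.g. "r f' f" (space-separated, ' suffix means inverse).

  after r: (1 6 5 7 2)(3 4)
  after f: (2 4 6 5)
  after r: (1 6 7 2 3 4 5)
  after r: (1 5 6 2 4 7)

r f r r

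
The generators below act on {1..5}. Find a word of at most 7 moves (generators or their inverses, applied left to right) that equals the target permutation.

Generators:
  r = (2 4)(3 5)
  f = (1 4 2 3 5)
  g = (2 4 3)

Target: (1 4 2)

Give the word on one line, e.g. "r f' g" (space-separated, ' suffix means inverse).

f g' r r f'

  after f: (1 4 2 3 5)
  after g': (1 2 4 3 5)
  after r: (1 4 5)
  after r: (1 2 4 3 5)
  after f': (1 4 2)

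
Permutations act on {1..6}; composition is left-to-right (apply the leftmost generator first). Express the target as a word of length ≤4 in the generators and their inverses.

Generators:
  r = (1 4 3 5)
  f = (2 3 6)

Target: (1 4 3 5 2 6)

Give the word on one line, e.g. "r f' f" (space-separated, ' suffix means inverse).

r' f' r r

  after r': (1 5 3 4)
  after f': (1 5 2 6 3 4)
  after r: (2 6 5)
  after r: (1 4 3 5 2 6)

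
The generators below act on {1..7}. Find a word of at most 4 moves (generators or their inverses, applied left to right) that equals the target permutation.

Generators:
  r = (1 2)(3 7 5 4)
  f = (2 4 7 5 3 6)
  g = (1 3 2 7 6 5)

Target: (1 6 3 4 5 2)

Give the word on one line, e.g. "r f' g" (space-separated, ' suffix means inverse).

r f'

  after r: (1 2)(3 7 5 4)
  after f': (1 6 3 4 5 2)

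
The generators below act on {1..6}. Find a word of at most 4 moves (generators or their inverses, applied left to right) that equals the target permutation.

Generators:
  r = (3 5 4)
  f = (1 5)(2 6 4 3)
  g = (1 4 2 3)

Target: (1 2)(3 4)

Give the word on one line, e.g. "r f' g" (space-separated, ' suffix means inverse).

g g

  after g: (1 4 2 3)
  after g: (1 2)(3 4)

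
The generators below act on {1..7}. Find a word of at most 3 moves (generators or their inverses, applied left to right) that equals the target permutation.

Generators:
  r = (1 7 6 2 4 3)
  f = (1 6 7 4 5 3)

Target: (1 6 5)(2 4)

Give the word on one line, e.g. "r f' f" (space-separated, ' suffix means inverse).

r' f f

  after r': (1 3 4 2 6 7)
  after f: (2 7 6 4)(3 5)
  after f: (1 6 5)(2 4)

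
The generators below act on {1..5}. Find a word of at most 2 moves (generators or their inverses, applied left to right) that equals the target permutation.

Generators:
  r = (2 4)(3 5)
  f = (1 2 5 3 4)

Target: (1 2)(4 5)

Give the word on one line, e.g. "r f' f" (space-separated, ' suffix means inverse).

f' r'

  after f': (1 4 3 5 2)
  after r': (1 2)(4 5)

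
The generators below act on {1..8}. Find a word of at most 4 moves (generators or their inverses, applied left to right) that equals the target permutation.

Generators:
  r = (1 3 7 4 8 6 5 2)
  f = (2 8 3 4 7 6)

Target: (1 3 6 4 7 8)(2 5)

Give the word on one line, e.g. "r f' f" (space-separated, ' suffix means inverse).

f' r

  after f': (2 6 7 4 3 8)
  after r: (1 3 6 4 7 8)(2 5)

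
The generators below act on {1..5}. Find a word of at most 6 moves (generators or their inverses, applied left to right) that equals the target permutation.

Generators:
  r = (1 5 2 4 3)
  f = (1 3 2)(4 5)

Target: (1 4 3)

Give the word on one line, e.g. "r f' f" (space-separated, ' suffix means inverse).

r f r' r' f

  after r: (1 5 2 4 3)
  after f: (1 4 2 5)
  after r': (1 2)(3 4 5)
  after r': (1 5 4)(2 3)
  after f: (1 4 3)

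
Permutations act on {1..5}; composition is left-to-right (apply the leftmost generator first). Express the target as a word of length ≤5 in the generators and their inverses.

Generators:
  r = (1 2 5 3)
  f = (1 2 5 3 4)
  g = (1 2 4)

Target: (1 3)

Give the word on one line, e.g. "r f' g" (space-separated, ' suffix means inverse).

r r g r g

  after r: (1 2 5 3)
  after r: (1 5)(2 3)
  after g: (1 5 2 3 4)
  after r: (1 3 4 2)
  after g: (1 3)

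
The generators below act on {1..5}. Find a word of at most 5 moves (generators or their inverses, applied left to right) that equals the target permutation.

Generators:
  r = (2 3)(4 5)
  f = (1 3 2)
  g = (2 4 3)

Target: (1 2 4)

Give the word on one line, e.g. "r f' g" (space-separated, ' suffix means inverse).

  after f': (1 2 3)
  after f': (1 3 2)
  after g': (1 4 2)
  after f: (1 4)(2 3)
  after g': (1 2 4)

f' f' g' f g'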